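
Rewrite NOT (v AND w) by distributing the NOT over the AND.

NOT v OR NOT w
De Morgan's: NOT(AND of terms) = OR of negations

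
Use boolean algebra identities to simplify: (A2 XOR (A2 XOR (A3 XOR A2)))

By XOR self-cancellation ((E XOR v) XOR v = E):
= (A3 XOR A2)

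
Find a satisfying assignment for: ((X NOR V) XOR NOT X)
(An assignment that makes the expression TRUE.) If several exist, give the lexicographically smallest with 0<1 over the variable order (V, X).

V=1, X=0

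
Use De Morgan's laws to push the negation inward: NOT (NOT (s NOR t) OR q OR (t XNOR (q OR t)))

(s NOR t) AND NOT q AND NOT (t XNOR (q OR t))
De Morgan's: NOT(OR of terms) = AND of negations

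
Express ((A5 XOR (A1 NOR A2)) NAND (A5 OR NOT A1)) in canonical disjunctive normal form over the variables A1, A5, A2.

(NOT A1 AND NOT A5 AND A2) OR (NOT A1 AND A5 AND NOT A2) OR (A1 AND NOT A5 AND NOT A2) OR (A1 AND NOT A5 AND A2)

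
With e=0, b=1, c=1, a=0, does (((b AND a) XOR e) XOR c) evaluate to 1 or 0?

Substituting: (((1 AND 0) XOR 0) XOR 1)
= 1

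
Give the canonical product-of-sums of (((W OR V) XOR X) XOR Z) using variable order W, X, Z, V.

ΠM(0, 3, 5, 6, 10, 11, 12, 13) = (W OR X OR Z OR V) AND (W OR X OR NOT Z OR NOT V) AND (W OR NOT X OR Z OR NOT V) AND (W OR NOT X OR NOT Z OR V) AND (NOT W OR X OR NOT Z OR V) AND (NOT W OR X OR NOT Z OR NOT V) AND (NOT W OR NOT X OR Z OR V) AND (NOT W OR NOT X OR Z OR NOT V)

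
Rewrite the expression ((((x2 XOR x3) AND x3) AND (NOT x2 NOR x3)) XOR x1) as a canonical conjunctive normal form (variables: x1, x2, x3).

(x1 OR x2 OR x3) AND (x1 OR x2 OR NOT x3) AND (x1 OR NOT x2 OR x3) AND (x1 OR NOT x2 OR NOT x3)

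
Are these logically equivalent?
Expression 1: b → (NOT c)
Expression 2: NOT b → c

No, Inverse is not equivalent to original (counterexample: c=0, a=0, b=0)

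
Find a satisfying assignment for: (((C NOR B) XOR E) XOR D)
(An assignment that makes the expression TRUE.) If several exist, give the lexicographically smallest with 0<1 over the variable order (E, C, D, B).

E=0, C=0, D=0, B=0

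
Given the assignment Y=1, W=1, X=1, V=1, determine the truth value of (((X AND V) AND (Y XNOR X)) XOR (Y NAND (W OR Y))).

Substituting: (((1 AND 1) AND (1 XNOR 1)) XOR (1 NAND (1 OR 1)))
= 1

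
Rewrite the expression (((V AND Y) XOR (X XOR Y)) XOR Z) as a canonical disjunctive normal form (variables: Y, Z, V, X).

(NOT Y AND NOT Z AND NOT V AND X) OR (NOT Y AND NOT Z AND V AND X) OR (NOT Y AND Z AND NOT V AND NOT X) OR (NOT Y AND Z AND V AND NOT X) OR (Y AND NOT Z AND NOT V AND NOT X) OR (Y AND NOT Z AND V AND X) OR (Y AND Z AND NOT V AND X) OR (Y AND Z AND V AND NOT X)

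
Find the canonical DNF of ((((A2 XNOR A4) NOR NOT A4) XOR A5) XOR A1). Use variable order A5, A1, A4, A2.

(NOT A5 AND NOT A1 AND A4 AND NOT A2) OR (NOT A5 AND A1 AND NOT A4 AND NOT A2) OR (NOT A5 AND A1 AND NOT A4 AND A2) OR (NOT A5 AND A1 AND A4 AND A2) OR (A5 AND NOT A1 AND NOT A4 AND NOT A2) OR (A5 AND NOT A1 AND NOT A4 AND A2) OR (A5 AND NOT A1 AND A4 AND A2) OR (A5 AND A1 AND A4 AND NOT A2)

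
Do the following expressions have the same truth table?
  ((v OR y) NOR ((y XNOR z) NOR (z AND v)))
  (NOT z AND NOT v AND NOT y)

Yes, they are equivalent — the two output columns agree on all 8 assignments:
z | v | y | Expression 1 | Expression 2
---------------------------------------
0 | 0 | 0 | 1 | 1
0 | 0 | 1 | 0 | 0
0 | 1 | 0 | 0 | 0
0 | 1 | 1 | 0 | 0
1 | 0 | 0 | 0 | 0
1 | 0 | 1 | 0 | 0
1 | 1 | 0 | 0 | 0
1 | 1 | 1 | 0 | 0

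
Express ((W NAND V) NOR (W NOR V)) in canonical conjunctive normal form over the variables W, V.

(W OR V) AND (W OR NOT V) AND (NOT W OR V)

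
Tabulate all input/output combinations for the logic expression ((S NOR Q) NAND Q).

Q | S | Output
--------------
0 | 0 | 1
0 | 1 | 1
1 | 0 | 1
1 | 1 | 1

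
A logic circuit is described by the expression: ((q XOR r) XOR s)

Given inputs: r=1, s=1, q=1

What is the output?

Substituting: ((1 XOR 1) XOR 1)
= 1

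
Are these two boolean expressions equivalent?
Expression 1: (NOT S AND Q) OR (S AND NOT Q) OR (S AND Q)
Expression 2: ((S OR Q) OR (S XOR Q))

Yes, they are equivalent — the two output columns agree on all 4 assignments:
S | Q | Expression 1 | Expression 2
-----------------------------------
0 | 0 | 0 | 0
0 | 1 | 1 | 1
1 | 0 | 1 | 1
1 | 1 | 1 | 1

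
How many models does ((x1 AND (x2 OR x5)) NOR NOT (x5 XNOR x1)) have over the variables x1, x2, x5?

Satisfying assignments: (0,0,0), (0,1,0)
Count: 2 out of 8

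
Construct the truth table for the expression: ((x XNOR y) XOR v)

x | v | y | Output
------------------
0 | 0 | 0 | 1
0 | 0 | 1 | 0
0 | 1 | 0 | 0
0 | 1 | 1 | 1
1 | 0 | 0 | 0
1 | 0 | 1 | 1
1 | 1 | 0 | 1
1 | 1 | 1 | 0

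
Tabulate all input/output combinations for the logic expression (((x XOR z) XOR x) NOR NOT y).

x | y | z | Output
------------------
0 | 0 | 0 | 0
0 | 0 | 1 | 0
0 | 1 | 0 | 1
0 | 1 | 1 | 0
1 | 0 | 0 | 0
1 | 0 | 1 | 0
1 | 1 | 0 | 1
1 | 1 | 1 | 0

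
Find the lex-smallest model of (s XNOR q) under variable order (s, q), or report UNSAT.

s=0, q=0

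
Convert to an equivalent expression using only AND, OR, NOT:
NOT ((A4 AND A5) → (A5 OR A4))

(A4 AND A5) AND NOT (A5 OR A4)
(Negated implication: NOT(A → B) = A AND NOT B)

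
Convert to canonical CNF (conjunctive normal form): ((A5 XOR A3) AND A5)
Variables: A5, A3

(A5 OR A3) AND (A5 OR NOT A3) AND (NOT A5 OR NOT A3)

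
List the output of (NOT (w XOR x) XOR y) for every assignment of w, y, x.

w | y | x | Output
------------------
0 | 0 | 0 | 1
0 | 0 | 1 | 0
0 | 1 | 0 | 0
0 | 1 | 1 | 1
1 | 0 | 0 | 0
1 | 0 | 1 | 1
1 | 1 | 0 | 1
1 | 1 | 1 | 0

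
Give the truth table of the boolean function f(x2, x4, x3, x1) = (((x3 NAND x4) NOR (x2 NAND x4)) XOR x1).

x2 | x4 | x3 | x1 | Output
--------------------------
0 | 0 | 0 | 0 | 0
0 | 0 | 0 | 1 | 1
0 | 0 | 1 | 0 | 0
0 | 0 | 1 | 1 | 1
0 | 1 | 0 | 0 | 0
0 | 1 | 0 | 1 | 1
0 | 1 | 1 | 0 | 0
0 | 1 | 1 | 1 | 1
1 | 0 | 0 | 0 | 0
1 | 0 | 0 | 1 | 1
1 | 0 | 1 | 0 | 0
1 | 0 | 1 | 1 | 1
1 | 1 | 0 | 0 | 0
1 | 1 | 0 | 1 | 1
1 | 1 | 1 | 0 | 1
1 | 1 | 1 | 1 | 0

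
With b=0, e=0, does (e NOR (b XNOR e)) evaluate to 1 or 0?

Substituting: (0 NOR (0 XNOR 0))
= 0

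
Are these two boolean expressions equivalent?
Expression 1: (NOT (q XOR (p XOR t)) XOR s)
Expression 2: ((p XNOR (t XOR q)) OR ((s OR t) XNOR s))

No. Counterexample: with q=0, p=0, s=1, t=0, Expression 1 = 0 but Expression 2 = 1.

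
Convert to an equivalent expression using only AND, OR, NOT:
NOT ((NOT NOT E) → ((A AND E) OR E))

(NOT NOT E) AND NOT ((A AND E) OR E)
(Negated implication: NOT(A → B) = A AND NOT B)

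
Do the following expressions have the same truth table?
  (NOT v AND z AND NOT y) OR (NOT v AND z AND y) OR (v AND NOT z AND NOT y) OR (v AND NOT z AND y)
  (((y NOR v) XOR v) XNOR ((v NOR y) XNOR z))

Yes, they are equivalent — the two output columns agree on all 8 assignments:
v | z | y | Expression 1 | Expression 2
---------------------------------------
0 | 0 | 0 | 0 | 0
0 | 0 | 1 | 0 | 0
0 | 1 | 0 | 1 | 1
0 | 1 | 1 | 1 | 1
1 | 0 | 0 | 1 | 1
1 | 0 | 1 | 1 | 1
1 | 1 | 0 | 0 | 0
1 | 1 | 1 | 0 | 0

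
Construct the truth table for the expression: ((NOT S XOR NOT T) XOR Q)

Q | S | T | Output
------------------
0 | 0 | 0 | 0
0 | 0 | 1 | 1
0 | 1 | 0 | 1
0 | 1 | 1 | 0
1 | 0 | 0 | 1
1 | 0 | 1 | 0
1 | 1 | 0 | 0
1 | 1 | 1 | 1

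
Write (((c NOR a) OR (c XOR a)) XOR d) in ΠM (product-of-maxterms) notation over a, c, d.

ΠM(1, 3, 5, 6) = (a OR c OR NOT d) AND (a OR NOT c OR NOT d) AND (NOT a OR c OR NOT d) AND (NOT a OR NOT c OR d)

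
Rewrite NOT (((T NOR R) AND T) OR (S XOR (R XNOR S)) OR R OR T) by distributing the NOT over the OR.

NOT ((T NOR R) AND T) AND NOT (S XOR (R XNOR S)) AND NOT R AND NOT T
De Morgan's: NOT(OR of terms) = AND of negations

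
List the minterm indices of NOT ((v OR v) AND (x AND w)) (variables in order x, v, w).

Σm(0, 1, 2, 3, 4, 5, 6) = (NOT x AND NOT v AND NOT w) OR (NOT x AND NOT v AND w) OR (NOT x AND v AND NOT w) OR (NOT x AND v AND w) OR (x AND NOT v AND NOT w) OR (x AND NOT v AND w) OR (x AND v AND NOT w)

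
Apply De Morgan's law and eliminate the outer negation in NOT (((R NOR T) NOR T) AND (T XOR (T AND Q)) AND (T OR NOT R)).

NOT ((R NOR T) NOR T) OR NOT (T XOR (T AND Q)) OR NOT (T OR NOT R)
De Morgan's: NOT(AND of terms) = OR of negations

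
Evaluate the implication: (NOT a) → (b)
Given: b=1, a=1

Antecedent (NOT a) = 0; consequent (b) = 1.
0 → 1 = 1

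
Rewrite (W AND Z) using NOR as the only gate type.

((W NOR W) NOR (Z NOR Z))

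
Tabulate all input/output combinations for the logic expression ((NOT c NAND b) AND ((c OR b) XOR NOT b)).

c | b | Output
--------------
0 | 0 | 1
0 | 1 | 0
1 | 0 | 0
1 | 1 | 1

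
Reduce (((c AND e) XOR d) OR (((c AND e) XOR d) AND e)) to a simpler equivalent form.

By absorption (E OR (E AND v) = E):
= ((c AND e) XOR d)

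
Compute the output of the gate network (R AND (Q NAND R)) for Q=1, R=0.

Substituting: (0 AND (1 NAND 0))
= 0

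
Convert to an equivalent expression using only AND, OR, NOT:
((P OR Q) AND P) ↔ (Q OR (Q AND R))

(((P OR Q) AND P) AND (Q OR (Q AND R))) OR (NOT ((P OR Q) AND P) AND NOT (Q OR (Q AND R)))
(Biconditional = both true or both false)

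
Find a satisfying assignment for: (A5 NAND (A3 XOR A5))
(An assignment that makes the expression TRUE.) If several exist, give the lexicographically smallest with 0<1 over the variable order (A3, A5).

A3=0, A5=0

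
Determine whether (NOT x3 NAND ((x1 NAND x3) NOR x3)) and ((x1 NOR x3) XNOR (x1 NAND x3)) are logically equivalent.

No. Counterexample: with x1=0, x3=1, Expression 1 = 1 but Expression 2 = 0.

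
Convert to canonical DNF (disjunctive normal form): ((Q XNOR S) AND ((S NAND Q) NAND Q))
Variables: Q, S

(NOT Q AND NOT S) OR (Q AND S)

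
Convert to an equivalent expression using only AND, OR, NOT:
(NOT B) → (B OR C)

B OR (B OR C)
(Implication elimination: A → B = NOT A OR B)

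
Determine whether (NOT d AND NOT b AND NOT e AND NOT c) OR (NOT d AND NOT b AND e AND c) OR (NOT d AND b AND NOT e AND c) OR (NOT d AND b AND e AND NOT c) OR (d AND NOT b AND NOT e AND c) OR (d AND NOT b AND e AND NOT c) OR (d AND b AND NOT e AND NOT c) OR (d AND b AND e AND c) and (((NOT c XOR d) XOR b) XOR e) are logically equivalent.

Yes, they are equivalent — the two output columns agree on all 16 assignments:
d | b | e | c | Expression 1 | Expression 2
-------------------------------------------
0 | 0 | 0 | 0 | 1 | 1
0 | 0 | 0 | 1 | 0 | 0
0 | 0 | 1 | 0 | 0 | 0
0 | 0 | 1 | 1 | 1 | 1
0 | 1 | 0 | 0 | 0 | 0
0 | 1 | 0 | 1 | 1 | 1
0 | 1 | 1 | 0 | 1 | 1
0 | 1 | 1 | 1 | 0 | 0
1 | 0 | 0 | 0 | 0 | 0
1 | 0 | 0 | 1 | 1 | 1
1 | 0 | 1 | 0 | 1 | 1
1 | 0 | 1 | 1 | 0 | 0
1 | 1 | 0 | 0 | 1 | 1
1 | 1 | 0 | 1 | 0 | 0
1 | 1 | 1 | 0 | 0 | 0
1 | 1 | 1 | 1 | 1 | 1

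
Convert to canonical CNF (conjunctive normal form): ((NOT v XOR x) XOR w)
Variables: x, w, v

(x OR w OR NOT v) AND (x OR NOT w OR v) AND (NOT x OR w OR v) AND (NOT x OR NOT w OR NOT v)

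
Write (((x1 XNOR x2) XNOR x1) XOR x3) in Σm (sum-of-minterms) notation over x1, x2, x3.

Σm(1, 2, 5, 6) = (NOT x1 AND NOT x2 AND x3) OR (NOT x1 AND x2 AND NOT x3) OR (x1 AND NOT x2 AND x3) OR (x1 AND x2 AND NOT x3)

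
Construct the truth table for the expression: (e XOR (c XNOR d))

e | d | c | Output
------------------
0 | 0 | 0 | 1
0 | 0 | 1 | 0
0 | 1 | 0 | 0
0 | 1 | 1 | 1
1 | 0 | 0 | 0
1 | 0 | 1 | 1
1 | 1 | 0 | 1
1 | 1 | 1 | 0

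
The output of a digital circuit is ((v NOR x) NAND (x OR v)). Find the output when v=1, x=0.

Substituting: ((1 NOR 0) NAND (0 OR 1))
= 1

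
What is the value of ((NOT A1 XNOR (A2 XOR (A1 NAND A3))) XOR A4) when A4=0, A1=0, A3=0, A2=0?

Substituting: ((NOT 0 XNOR (0 XOR (0 NAND 0))) XOR 0)
= 1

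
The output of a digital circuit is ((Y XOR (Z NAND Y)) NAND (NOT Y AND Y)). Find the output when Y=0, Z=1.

Substituting: ((0 XOR (1 NAND 0)) NAND (NOT 0 AND 0))
= 1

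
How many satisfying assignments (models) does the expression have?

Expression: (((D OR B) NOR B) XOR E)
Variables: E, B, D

Satisfying assignments: (0,0,0), (1,0,1), (1,1,0), (1,1,1)
Count: 4 out of 8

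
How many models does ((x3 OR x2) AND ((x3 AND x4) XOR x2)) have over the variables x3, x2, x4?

Satisfying assignments: (0,1,0), (0,1,1), (1,0,1), (1,1,0)
Count: 4 out of 8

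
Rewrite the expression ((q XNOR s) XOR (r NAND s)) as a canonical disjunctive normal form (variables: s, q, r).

(NOT s AND q AND NOT r) OR (NOT s AND q AND r) OR (s AND NOT q AND NOT r) OR (s AND q AND r)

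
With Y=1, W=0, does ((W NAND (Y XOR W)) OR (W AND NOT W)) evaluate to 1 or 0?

Substituting: ((0 NAND (1 XOR 0)) OR (0 AND NOT 0))
= 1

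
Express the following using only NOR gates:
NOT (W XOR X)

(((((W NOR X) NOR (W NOR X)) NOR ((W NOR X) NOR (W NOR X))) NOR ((((W NOR W) NOR (X NOR X)) NOR ((W NOR W) NOR (X NOR X))) NOR (((W NOR W) NOR (X NOR X)) NOR ((W NOR W) NOR (X NOR X))))) NOR ((((W NOR X) NOR (W NOR X)) NOR ((W NOR X) NOR (W NOR X))) NOR ((((W NOR W) NOR (X NOR X)) NOR ((W NOR W) NOR (X NOR X))) NOR (((W NOR W) NOR (X NOR X)) NOR ((W NOR W) NOR (X NOR X))))))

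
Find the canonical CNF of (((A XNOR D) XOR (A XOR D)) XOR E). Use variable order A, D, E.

(A OR D OR NOT E) AND (A OR NOT D OR NOT E) AND (NOT A OR D OR NOT E) AND (NOT A OR NOT D OR NOT E)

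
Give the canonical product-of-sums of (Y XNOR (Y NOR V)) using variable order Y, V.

ΠM(0, 2, 3) = (Y OR V) AND (NOT Y OR V) AND (NOT Y OR NOT V)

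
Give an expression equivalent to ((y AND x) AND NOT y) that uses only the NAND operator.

((((y NAND x) NAND (y NAND x)) NAND (y NAND y)) NAND (((y NAND x) NAND (y NAND x)) NAND (y NAND y)))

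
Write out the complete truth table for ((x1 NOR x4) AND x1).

x1 | x4 | Output
----------------
0 | 0 | 0
0 | 1 | 0
1 | 0 | 0
1 | 1 | 0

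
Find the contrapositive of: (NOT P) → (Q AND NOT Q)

Contrapositive: NOT (Q AND NOT Q) → P
Note: A statement and its contrapositive are logically equivalent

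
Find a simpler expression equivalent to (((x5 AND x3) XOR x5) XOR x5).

By XOR self-cancellation ((E XOR v) XOR v = E):
= (x5 AND x3)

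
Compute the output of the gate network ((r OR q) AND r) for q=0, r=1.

Substituting: ((1 OR 0) AND 1)
= 1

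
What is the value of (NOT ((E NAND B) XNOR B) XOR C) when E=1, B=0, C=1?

Substituting: (NOT ((1 NAND 0) XNOR 0) XOR 1)
= 0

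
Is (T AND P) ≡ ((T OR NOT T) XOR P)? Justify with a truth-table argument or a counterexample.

No. Counterexample: with T=0, P=0, Expression 1 = 0 but Expression 2 = 1.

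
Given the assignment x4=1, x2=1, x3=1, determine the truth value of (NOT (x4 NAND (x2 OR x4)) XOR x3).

Substituting: (NOT (1 NAND (1 OR 1)) XOR 1)
= 0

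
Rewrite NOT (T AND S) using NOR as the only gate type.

(((T NOR T) NOR (S NOR S)) NOR ((T NOR T) NOR (S NOR S)))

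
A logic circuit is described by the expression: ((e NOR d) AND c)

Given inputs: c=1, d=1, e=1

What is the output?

Substituting: ((1 NOR 1) AND 1)
= 0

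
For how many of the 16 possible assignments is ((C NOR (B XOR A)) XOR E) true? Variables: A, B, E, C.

Satisfying assignments: (0,0,0,0), (0,0,1,1), (0,1,1,0), (0,1,1,1), (1,0,1,0), (1,0,1,1), (1,1,0,0), (1,1,1,1)
Count: 8 out of 16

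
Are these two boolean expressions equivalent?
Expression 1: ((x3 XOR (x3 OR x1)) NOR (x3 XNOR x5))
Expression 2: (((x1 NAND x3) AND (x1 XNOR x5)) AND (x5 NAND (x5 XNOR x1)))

No. Counterexample: with x3=0, x1=0, x5=0, Expression 1 = 0 but Expression 2 = 1.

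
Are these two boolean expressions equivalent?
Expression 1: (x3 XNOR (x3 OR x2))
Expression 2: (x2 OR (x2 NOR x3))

No. Counterexample: with x2=0, x3=1, Expression 1 = 1 but Expression 2 = 0.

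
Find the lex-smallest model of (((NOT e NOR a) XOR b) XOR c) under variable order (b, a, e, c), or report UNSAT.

b=0, a=0, e=0, c=1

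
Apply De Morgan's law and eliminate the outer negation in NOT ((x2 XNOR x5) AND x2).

NOT (x2 XNOR x5) OR NOT x2
De Morgan's: NOT(AND of terms) = OR of negations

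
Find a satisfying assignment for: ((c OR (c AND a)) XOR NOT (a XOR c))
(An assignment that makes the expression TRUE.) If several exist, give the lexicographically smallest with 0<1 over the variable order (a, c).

a=0, c=0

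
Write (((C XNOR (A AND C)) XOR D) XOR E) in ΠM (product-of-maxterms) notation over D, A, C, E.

ΠM(1, 2, 5, 7, 8, 11, 12, 14) = (D OR A OR C OR NOT E) AND (D OR A OR NOT C OR E) AND (D OR NOT A OR C OR NOT E) AND (D OR NOT A OR NOT C OR NOT E) AND (NOT D OR A OR C OR E) AND (NOT D OR A OR NOT C OR NOT E) AND (NOT D OR NOT A OR C OR E) AND (NOT D OR NOT A OR NOT C OR E)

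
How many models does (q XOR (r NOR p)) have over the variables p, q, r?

Satisfying assignments: (0,0,0), (0,1,1), (1,1,0), (1,1,1)
Count: 4 out of 8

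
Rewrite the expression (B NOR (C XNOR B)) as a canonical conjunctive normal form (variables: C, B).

(C OR B) AND (C OR NOT B) AND (NOT C OR NOT B)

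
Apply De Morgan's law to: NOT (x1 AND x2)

NOT x1 OR NOT x2
De Morgan's: NOT(AND of terms) = OR of negations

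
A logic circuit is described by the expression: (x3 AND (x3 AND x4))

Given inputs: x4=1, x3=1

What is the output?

Substituting: (1 AND (1 AND 1))
= 1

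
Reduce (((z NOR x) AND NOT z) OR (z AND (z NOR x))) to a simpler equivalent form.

By distribution ((E AND v) OR (E AND NOT v) = E):
= (z NOR x)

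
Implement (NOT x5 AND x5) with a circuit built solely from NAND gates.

(((x5 NAND x5) NAND x5) NAND ((x5 NAND x5) NAND x5))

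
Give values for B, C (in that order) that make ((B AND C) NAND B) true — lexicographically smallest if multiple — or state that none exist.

B=0, C=0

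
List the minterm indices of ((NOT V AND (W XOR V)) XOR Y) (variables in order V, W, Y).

Σm(1, 2, 5, 7) = (NOT V AND NOT W AND Y) OR (NOT V AND W AND NOT Y) OR (V AND NOT W AND Y) OR (V AND W AND Y)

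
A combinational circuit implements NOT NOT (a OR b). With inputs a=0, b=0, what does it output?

Substituting: NOT NOT (0 OR 0)
= 0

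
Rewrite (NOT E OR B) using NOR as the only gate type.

(((E NOR E) NOR B) NOR ((E NOR E) NOR B))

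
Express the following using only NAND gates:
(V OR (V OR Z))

((V NAND V) NAND (((V NAND V) NAND (Z NAND Z)) NAND ((V NAND V) NAND (Z NAND Z))))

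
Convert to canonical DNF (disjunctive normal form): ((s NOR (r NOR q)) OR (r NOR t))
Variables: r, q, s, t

(NOT r AND NOT q AND NOT s AND NOT t) OR (NOT r AND NOT q AND s AND NOT t) OR (NOT r AND q AND NOT s AND NOT t) OR (NOT r AND q AND NOT s AND t) OR (NOT r AND q AND s AND NOT t) OR (r AND NOT q AND NOT s AND NOT t) OR (r AND NOT q AND NOT s AND t) OR (r AND q AND NOT s AND NOT t) OR (r AND q AND NOT s AND t)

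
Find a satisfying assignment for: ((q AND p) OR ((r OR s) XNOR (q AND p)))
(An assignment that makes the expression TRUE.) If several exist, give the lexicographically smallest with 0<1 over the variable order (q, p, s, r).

q=0, p=0, s=0, r=0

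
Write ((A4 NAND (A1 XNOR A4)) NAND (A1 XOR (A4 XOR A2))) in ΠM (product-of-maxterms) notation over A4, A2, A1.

ΠM(1, 2, 4) = (A4 OR A2 OR NOT A1) AND (A4 OR NOT A2 OR A1) AND (NOT A4 OR A2 OR A1)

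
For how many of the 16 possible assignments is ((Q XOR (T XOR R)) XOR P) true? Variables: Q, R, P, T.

Satisfying assignments: (0,0,0,1), (0,0,1,0), (0,1,0,0), (0,1,1,1), (1,0,0,0), (1,0,1,1), (1,1,0,1), (1,1,1,0)
Count: 8 out of 16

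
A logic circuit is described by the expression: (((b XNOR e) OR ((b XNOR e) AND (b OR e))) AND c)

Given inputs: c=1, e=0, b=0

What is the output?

Substituting: (((0 XNOR 0) OR ((0 XNOR 0) AND (0 OR 0))) AND 1)
= 1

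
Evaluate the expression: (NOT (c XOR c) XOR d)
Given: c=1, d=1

Substituting: (NOT (1 XOR 1) XOR 1)
= 0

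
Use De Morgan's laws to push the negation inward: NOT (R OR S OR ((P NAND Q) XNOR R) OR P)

NOT R AND NOT S AND NOT ((P NAND Q) XNOR R) AND NOT P
De Morgan's: NOT(OR of terms) = AND of negations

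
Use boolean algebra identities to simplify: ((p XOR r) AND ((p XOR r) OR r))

By absorption (E AND (E OR v) = E):
= (p XOR r)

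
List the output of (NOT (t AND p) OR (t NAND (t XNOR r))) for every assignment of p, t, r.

p | t | r | Output
------------------
0 | 0 | 0 | 1
0 | 0 | 1 | 1
0 | 1 | 0 | 1
0 | 1 | 1 | 1
1 | 0 | 0 | 1
1 | 0 | 1 | 1
1 | 1 | 0 | 1
1 | 1 | 1 | 0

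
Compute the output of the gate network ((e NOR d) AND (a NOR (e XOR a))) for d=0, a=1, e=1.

Substituting: ((1 NOR 0) AND (1 NOR (1 XOR 1)))
= 0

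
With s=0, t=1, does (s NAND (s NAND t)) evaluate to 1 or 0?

Substituting: (0 NAND (0 NAND 1))
= 1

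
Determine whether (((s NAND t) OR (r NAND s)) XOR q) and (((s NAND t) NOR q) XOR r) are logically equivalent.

No. Counterexample: with q=0, r=0, t=0, s=0, Expression 1 = 1 but Expression 2 = 0.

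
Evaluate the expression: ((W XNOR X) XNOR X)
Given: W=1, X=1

Substituting: ((1 XNOR 1) XNOR 1)
= 1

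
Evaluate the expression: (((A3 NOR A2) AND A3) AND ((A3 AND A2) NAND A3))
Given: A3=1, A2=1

Substituting: (((1 NOR 1) AND 1) AND ((1 AND 1) NAND 1))
= 0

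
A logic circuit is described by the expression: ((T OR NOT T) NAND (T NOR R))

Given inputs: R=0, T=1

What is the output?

Substituting: ((1 OR NOT 1) NAND (1 NOR 0))
= 1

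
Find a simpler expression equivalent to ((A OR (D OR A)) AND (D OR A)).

By absorption (E AND (E OR v) = E):
= (D OR A)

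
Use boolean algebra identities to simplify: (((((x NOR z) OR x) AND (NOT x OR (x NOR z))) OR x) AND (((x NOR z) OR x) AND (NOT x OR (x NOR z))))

By absorption (E AND (E OR v) = E) then distribution ((E OR v) AND (E OR NOT v) = E):
= (x NOR z)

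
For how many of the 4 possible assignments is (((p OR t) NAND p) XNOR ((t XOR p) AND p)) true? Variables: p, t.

Satisfying assignments: (1,1)
Count: 1 out of 4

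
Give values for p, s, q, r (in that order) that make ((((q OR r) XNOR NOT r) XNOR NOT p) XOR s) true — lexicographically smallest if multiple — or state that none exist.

p=0, s=0, q=1, r=0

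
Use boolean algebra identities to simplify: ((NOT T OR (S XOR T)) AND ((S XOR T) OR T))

By distribution ((E OR v) AND (E OR NOT v) = E):
= (S XOR T)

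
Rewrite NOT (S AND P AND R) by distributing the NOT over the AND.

NOT S OR NOT P OR NOT R
De Morgan's: NOT(AND of terms) = OR of negations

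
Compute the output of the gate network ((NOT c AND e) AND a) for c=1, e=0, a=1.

Substituting: ((NOT 1 AND 0) AND 1)
= 0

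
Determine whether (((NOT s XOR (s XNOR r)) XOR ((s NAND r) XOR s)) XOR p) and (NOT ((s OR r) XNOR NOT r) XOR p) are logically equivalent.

No. Counterexample: with s=0, p=0, r=1, Expression 1 = 0 but Expression 2 = 1.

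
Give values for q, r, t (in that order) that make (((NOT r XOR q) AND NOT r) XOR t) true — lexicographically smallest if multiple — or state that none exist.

q=0, r=0, t=0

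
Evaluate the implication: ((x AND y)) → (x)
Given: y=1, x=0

Antecedent ((x AND y)) = 0; consequent (x) = 0.
0 → 0 = 1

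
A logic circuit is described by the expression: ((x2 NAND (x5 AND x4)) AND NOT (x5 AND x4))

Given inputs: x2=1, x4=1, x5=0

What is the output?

Substituting: ((1 NAND (0 AND 1)) AND NOT (0 AND 1))
= 1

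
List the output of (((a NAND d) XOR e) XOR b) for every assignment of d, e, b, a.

d | e | b | a | Output
----------------------
0 | 0 | 0 | 0 | 1
0 | 0 | 0 | 1 | 1
0 | 0 | 1 | 0 | 0
0 | 0 | 1 | 1 | 0
0 | 1 | 0 | 0 | 0
0 | 1 | 0 | 1 | 0
0 | 1 | 1 | 0 | 1
0 | 1 | 1 | 1 | 1
1 | 0 | 0 | 0 | 1
1 | 0 | 0 | 1 | 0
1 | 0 | 1 | 0 | 0
1 | 0 | 1 | 1 | 1
1 | 1 | 0 | 0 | 0
1 | 1 | 0 | 1 | 1
1 | 1 | 1 | 0 | 1
1 | 1 | 1 | 1 | 0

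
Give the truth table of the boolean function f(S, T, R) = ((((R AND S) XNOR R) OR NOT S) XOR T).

S | T | R | Output
------------------
0 | 0 | 0 | 1
0 | 0 | 1 | 1
0 | 1 | 0 | 0
0 | 1 | 1 | 0
1 | 0 | 0 | 1
1 | 0 | 1 | 1
1 | 1 | 0 | 0
1 | 1 | 1 | 0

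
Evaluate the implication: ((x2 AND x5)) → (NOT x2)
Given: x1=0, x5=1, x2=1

Antecedent ((x2 AND x5)) = 1; consequent (NOT x2) = 0.
1 → 0 = 0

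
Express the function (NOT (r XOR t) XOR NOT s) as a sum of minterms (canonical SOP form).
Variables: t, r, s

Σm(1, 2, 4, 7) = (NOT t AND NOT r AND s) OR (NOT t AND r AND NOT s) OR (t AND NOT r AND NOT s) OR (t AND r AND s)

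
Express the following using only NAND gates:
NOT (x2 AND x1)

(((x2 NAND x1) NAND (x2 NAND x1)) NAND ((x2 NAND x1) NAND (x2 NAND x1)))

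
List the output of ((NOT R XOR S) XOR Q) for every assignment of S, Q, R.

S | Q | R | Output
------------------
0 | 0 | 0 | 1
0 | 0 | 1 | 0
0 | 1 | 0 | 0
0 | 1 | 1 | 1
1 | 0 | 0 | 0
1 | 0 | 1 | 1
1 | 1 | 0 | 1
1 | 1 | 1 | 0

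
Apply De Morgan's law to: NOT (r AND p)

NOT r OR NOT p
De Morgan's: NOT(AND of terms) = OR of negations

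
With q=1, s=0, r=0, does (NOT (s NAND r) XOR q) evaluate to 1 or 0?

Substituting: (NOT (0 NAND 0) XOR 1)
= 1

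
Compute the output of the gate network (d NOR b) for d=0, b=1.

Substituting: (0 NOR 1)
= 0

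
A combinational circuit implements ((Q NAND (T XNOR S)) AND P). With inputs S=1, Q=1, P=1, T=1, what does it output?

Substituting: ((1 NAND (1 XNOR 1)) AND 1)
= 0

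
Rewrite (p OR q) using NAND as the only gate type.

((p NAND p) NAND (q NAND q))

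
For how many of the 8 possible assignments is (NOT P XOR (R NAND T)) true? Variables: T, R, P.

Satisfying assignments: (0,0,1), (0,1,1), (1,0,1), (1,1,0)
Count: 4 out of 8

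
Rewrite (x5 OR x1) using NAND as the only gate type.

((x5 NAND x5) NAND (x1 NAND x1))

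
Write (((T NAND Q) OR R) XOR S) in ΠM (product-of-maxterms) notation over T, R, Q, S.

ΠM(1, 3, 5, 7, 9, 10, 13, 15) = (T OR R OR Q OR NOT S) AND (T OR R OR NOT Q OR NOT S) AND (T OR NOT R OR Q OR NOT S) AND (T OR NOT R OR NOT Q OR NOT S) AND (NOT T OR R OR Q OR NOT S) AND (NOT T OR R OR NOT Q OR S) AND (NOT T OR NOT R OR Q OR NOT S) AND (NOT T OR NOT R OR NOT Q OR NOT S)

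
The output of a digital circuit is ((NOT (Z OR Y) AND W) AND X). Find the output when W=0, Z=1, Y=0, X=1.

Substituting: ((NOT (1 OR 0) AND 0) AND 1)
= 0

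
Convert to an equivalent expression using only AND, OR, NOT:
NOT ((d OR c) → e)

(d OR c) AND NOT e
(Negated implication: NOT(A → B) = A AND NOT B)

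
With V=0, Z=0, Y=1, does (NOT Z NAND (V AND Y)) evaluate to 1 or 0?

Substituting: (NOT 0 NAND (0 AND 1))
= 1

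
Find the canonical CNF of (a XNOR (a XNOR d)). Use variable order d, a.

(d OR a) AND (d OR NOT a)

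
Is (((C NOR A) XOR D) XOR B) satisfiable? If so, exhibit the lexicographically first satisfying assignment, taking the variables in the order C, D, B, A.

C=0, D=0, B=0, A=0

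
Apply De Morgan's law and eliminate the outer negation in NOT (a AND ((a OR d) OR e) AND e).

NOT a OR NOT ((a OR d) OR e) OR NOT e
De Morgan's: NOT(AND of terms) = OR of negations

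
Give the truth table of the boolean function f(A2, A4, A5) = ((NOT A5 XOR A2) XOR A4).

A2 | A4 | A5 | Output
---------------------
0 | 0 | 0 | 1
0 | 0 | 1 | 0
0 | 1 | 0 | 0
0 | 1 | 1 | 1
1 | 0 | 0 | 0
1 | 0 | 1 | 1
1 | 1 | 0 | 1
1 | 1 | 1 | 0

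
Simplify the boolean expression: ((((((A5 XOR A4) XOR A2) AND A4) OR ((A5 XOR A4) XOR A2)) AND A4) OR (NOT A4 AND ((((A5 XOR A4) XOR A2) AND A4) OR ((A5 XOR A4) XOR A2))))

By distribution ((E AND v) OR (E AND NOT v) = E) then absorption (E OR (E AND v) = E):
= ((A5 XOR A4) XOR A2)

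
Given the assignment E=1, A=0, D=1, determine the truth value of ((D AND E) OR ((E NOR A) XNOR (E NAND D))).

Substituting: ((1 AND 1) OR ((1 NOR 0) XNOR (1 NAND 1)))
= 1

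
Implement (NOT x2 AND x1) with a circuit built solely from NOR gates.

(((x2 NOR x2) NOR (x2 NOR x2)) NOR (x1 NOR x1))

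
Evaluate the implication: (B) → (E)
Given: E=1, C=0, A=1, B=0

Antecedent (B) = 0; consequent (E) = 1.
0 → 1 = 1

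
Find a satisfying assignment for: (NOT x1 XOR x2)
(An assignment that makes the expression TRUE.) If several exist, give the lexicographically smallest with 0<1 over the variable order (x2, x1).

x2=0, x1=0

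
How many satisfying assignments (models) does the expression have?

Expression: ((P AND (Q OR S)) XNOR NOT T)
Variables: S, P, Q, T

Satisfying assignments: (0,0,0,1), (0,0,1,1), (0,1,0,1), (0,1,1,0), (1,0,0,1), (1,0,1,1), (1,1,0,0), (1,1,1,0)
Count: 8 out of 16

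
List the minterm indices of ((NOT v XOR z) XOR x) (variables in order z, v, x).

Σm(0, 3, 5, 6) = (NOT z AND NOT v AND NOT x) OR (NOT z AND v AND x) OR (z AND NOT v AND x) OR (z AND v AND NOT x)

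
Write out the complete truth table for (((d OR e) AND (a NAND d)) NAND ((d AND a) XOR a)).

a | e | d | Output
------------------
0 | 0 | 0 | 1
0 | 0 | 1 | 1
0 | 1 | 0 | 1
0 | 1 | 1 | 1
1 | 0 | 0 | 1
1 | 0 | 1 | 1
1 | 1 | 0 | 0
1 | 1 | 1 | 1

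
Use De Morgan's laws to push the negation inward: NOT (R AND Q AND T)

NOT R OR NOT Q OR NOT T
De Morgan's: NOT(AND of terms) = OR of negations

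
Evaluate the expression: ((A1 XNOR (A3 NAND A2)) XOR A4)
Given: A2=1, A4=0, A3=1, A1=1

Substituting: ((1 XNOR (1 NAND 1)) XOR 0)
= 0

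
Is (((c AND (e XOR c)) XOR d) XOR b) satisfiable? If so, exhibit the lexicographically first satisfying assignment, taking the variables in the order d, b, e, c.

d=0, b=0, e=0, c=1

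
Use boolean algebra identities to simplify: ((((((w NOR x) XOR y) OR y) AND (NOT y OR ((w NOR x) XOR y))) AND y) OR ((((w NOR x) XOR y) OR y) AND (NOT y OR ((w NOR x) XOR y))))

By absorption (E OR (E AND v) = E) then distribution ((E OR v) AND (E OR NOT v) = E):
= ((w NOR x) XOR y)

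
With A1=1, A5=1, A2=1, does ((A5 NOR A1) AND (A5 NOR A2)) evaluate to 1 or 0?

Substituting: ((1 NOR 1) AND (1 NOR 1))
= 0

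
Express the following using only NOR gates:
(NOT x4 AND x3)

(((x4 NOR x4) NOR (x4 NOR x4)) NOR (x3 NOR x3))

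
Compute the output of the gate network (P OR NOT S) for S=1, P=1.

Substituting: (1 OR NOT 1)
= 1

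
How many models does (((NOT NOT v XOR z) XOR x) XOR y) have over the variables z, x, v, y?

Satisfying assignments: (0,0,0,1), (0,0,1,0), (0,1,0,0), (0,1,1,1), (1,0,0,0), (1,0,1,1), (1,1,0,1), (1,1,1,0)
Count: 8 out of 16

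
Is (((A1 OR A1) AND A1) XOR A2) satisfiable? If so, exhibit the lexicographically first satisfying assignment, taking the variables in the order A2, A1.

A2=0, A1=1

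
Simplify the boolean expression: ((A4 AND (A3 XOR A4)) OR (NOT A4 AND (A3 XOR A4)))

By distribution ((E AND v) OR (E AND NOT v) = E):
= (A3 XOR A4)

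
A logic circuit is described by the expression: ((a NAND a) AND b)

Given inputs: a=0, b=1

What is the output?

Substituting: ((0 NAND 0) AND 1)
= 1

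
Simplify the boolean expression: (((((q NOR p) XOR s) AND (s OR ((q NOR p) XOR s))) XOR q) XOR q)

By XOR self-cancellation ((E XOR v) XOR v = E) then absorption (E AND (E OR v) = E):
= ((q NOR p) XOR s)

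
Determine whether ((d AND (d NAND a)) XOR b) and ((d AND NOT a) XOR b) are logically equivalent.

Yes, they are equivalent — the two output columns agree on all 8 assignments:
a | d | b | Expression 1 | Expression 2
---------------------------------------
0 | 0 | 0 | 0 | 0
0 | 0 | 1 | 1 | 1
0 | 1 | 0 | 1 | 1
0 | 1 | 1 | 0 | 0
1 | 0 | 0 | 0 | 0
1 | 0 | 1 | 1 | 1
1 | 1 | 0 | 0 | 0
1 | 1 | 1 | 1 | 1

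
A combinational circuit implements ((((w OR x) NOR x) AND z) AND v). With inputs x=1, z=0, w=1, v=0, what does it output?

Substituting: ((((1 OR 1) NOR 1) AND 0) AND 0)
= 0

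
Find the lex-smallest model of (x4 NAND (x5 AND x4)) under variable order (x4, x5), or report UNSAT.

x4=0, x5=0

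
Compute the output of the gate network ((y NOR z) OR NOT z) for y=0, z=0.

Substituting: ((0 NOR 0) OR NOT 0)
= 1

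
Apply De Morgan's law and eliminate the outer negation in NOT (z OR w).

NOT z AND NOT w
De Morgan's: NOT(OR of terms) = AND of negations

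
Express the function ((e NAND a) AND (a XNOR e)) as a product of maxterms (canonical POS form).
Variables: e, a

ΠM(1, 2, 3) = (e OR NOT a) AND (NOT e OR a) AND (NOT e OR NOT a)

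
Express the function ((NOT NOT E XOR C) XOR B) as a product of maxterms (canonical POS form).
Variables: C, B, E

ΠM(0, 3, 5, 6) = (C OR B OR E) AND (C OR NOT B OR NOT E) AND (NOT C OR B OR NOT E) AND (NOT C OR NOT B OR E)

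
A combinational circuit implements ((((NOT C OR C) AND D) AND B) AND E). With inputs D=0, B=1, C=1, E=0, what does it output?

Substituting: ((((NOT 1 OR 1) AND 0) AND 1) AND 0)
= 0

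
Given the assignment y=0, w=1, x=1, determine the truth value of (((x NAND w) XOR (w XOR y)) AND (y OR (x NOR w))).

Substituting: (((1 NAND 1) XOR (1 XOR 0)) AND (0 OR (1 NOR 1)))
= 0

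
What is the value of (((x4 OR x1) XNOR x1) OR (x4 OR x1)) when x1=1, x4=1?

Substituting: (((1 OR 1) XNOR 1) OR (1 OR 1))
= 1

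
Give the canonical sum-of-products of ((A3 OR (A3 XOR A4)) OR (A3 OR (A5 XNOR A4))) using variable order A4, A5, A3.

Σm(0, 1, 3, 4, 5, 6, 7) = (NOT A4 AND NOT A5 AND NOT A3) OR (NOT A4 AND NOT A5 AND A3) OR (NOT A4 AND A5 AND A3) OR (A4 AND NOT A5 AND NOT A3) OR (A4 AND NOT A5 AND A3) OR (A4 AND A5 AND NOT A3) OR (A4 AND A5 AND A3)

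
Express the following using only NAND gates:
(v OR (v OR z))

((v NAND v) NAND (((v NAND v) NAND (z NAND z)) NAND ((v NAND v) NAND (z NAND z))))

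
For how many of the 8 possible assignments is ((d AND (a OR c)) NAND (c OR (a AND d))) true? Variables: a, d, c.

Satisfying assignments: (0,0,0), (0,0,1), (0,1,0), (1,0,0), (1,0,1)
Count: 5 out of 8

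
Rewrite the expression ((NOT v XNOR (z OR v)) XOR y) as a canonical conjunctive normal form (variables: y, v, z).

(y OR v OR z) AND (y OR NOT v OR z) AND (y OR NOT v OR NOT z) AND (NOT y OR v OR NOT z)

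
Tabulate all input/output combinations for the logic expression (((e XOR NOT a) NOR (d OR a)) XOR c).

a | e | d | c | Output
----------------------
0 | 0 | 0 | 0 | 0
0 | 0 | 0 | 1 | 1
0 | 0 | 1 | 0 | 0
0 | 0 | 1 | 1 | 1
0 | 1 | 0 | 0 | 1
0 | 1 | 0 | 1 | 0
0 | 1 | 1 | 0 | 0
0 | 1 | 1 | 1 | 1
1 | 0 | 0 | 0 | 0
1 | 0 | 0 | 1 | 1
1 | 0 | 1 | 0 | 0
1 | 0 | 1 | 1 | 1
1 | 1 | 0 | 0 | 0
1 | 1 | 0 | 1 | 1
1 | 1 | 1 | 0 | 0
1 | 1 | 1 | 1 | 1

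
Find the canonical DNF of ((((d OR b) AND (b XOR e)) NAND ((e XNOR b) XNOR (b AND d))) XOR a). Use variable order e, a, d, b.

(NOT e AND NOT a AND NOT d AND NOT b) OR (NOT e AND NOT a AND d AND NOT b) OR (NOT e AND NOT a AND d AND b) OR (NOT e AND a AND NOT d AND b) OR (e AND NOT a AND NOT d AND NOT b) OR (e AND NOT a AND NOT d AND b) OR (e AND NOT a AND d AND b) OR (e AND a AND d AND NOT b)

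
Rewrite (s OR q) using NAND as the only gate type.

((s NAND s) NAND (q NAND q))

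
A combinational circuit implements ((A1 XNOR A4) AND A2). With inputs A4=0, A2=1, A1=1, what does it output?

Substituting: ((1 XNOR 0) AND 1)
= 0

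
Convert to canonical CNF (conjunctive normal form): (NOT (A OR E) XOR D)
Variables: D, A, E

(D OR A OR NOT E) AND (D OR NOT A OR E) AND (D OR NOT A OR NOT E) AND (NOT D OR A OR E)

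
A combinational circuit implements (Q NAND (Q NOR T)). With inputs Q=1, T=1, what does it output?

Substituting: (1 NAND (1 NOR 1))
= 1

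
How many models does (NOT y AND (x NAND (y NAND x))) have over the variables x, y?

Satisfying assignments: (0,0)
Count: 1 out of 4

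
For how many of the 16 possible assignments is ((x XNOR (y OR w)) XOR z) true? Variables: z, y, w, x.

Satisfying assignments: (0,0,0,0), (0,0,1,1), (0,1,0,1), (0,1,1,1), (1,0,0,1), (1,0,1,0), (1,1,0,0), (1,1,1,0)
Count: 8 out of 16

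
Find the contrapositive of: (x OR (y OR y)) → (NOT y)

Contrapositive: y → NOT (x OR (y OR y))
Note: A statement and its contrapositive are logically equivalent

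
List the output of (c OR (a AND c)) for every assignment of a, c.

a | c | Output
--------------
0 | 0 | 0
0 | 1 | 1
1 | 0 | 0
1 | 1 | 1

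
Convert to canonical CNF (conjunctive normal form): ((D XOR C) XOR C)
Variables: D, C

(D OR C) AND (D OR NOT C)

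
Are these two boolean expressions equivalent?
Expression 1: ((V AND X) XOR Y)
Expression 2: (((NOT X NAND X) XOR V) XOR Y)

No. Counterexample: with X=0, V=0, Y=0, Expression 1 = 0 but Expression 2 = 1.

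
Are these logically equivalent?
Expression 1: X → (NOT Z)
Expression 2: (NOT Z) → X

No, Converse is not equivalent to original (counterexample: X=0, Z=0, W=0)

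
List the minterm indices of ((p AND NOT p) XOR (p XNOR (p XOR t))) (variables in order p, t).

Σm(0, 2) = (NOT p AND NOT t) OR (p AND NOT t)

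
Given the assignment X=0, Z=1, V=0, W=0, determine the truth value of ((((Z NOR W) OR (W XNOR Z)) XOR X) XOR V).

Substituting: ((((1 NOR 0) OR (0 XNOR 1)) XOR 0) XOR 0)
= 0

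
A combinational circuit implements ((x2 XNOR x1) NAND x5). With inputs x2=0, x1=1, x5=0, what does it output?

Substituting: ((0 XNOR 1) NAND 0)
= 1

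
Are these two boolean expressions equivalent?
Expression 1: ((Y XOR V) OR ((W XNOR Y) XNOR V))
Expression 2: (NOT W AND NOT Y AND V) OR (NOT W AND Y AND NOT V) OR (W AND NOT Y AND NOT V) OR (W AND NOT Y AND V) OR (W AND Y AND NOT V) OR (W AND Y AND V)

Yes, they are equivalent — the two output columns agree on all 8 assignments:
W | Y | V | Expression 1 | Expression 2
---------------------------------------
0 | 0 | 0 | 0 | 0
0 | 0 | 1 | 1 | 1
0 | 1 | 0 | 1 | 1
0 | 1 | 1 | 0 | 0
1 | 0 | 0 | 1 | 1
1 | 0 | 1 | 1 | 1
1 | 1 | 0 | 1 | 1
1 | 1 | 1 | 1 | 1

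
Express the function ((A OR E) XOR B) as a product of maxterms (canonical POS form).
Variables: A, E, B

ΠM(0, 3, 5, 7) = (A OR E OR B) AND (A OR NOT E OR NOT B) AND (NOT A OR E OR NOT B) AND (NOT A OR NOT E OR NOT B)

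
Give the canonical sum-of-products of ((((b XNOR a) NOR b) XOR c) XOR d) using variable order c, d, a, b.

Σm(2, 4, 5, 7, 8, 9, 11, 14) = (NOT c AND NOT d AND a AND NOT b) OR (NOT c AND d AND NOT a AND NOT b) OR (NOT c AND d AND NOT a AND b) OR (NOT c AND d AND a AND b) OR (c AND NOT d AND NOT a AND NOT b) OR (c AND NOT d AND NOT a AND b) OR (c AND NOT d AND a AND b) OR (c AND d AND a AND NOT b)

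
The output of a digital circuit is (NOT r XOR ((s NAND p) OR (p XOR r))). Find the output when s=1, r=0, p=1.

Substituting: (NOT 0 XOR ((1 NAND 1) OR (1 XOR 0)))
= 0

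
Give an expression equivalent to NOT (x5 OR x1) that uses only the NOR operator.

(((x5 NOR x1) NOR (x5 NOR x1)) NOR ((x5 NOR x1) NOR (x5 NOR x1)))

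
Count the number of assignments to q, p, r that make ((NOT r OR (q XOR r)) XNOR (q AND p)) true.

Satisfying assignments: (1,0,1), (1,1,0)
Count: 2 out of 8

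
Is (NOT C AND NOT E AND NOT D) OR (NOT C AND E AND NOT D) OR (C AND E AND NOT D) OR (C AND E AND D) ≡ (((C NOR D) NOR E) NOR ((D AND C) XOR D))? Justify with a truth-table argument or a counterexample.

Yes, they are equivalent — the two output columns agree on all 8 assignments:
C | E | D | Expression 1 | Expression 2
---------------------------------------
0 | 0 | 0 | 1 | 1
0 | 0 | 1 | 0 | 0
0 | 1 | 0 | 1 | 1
0 | 1 | 1 | 0 | 0
1 | 0 | 0 | 0 | 0
1 | 0 | 1 | 0 | 0
1 | 1 | 0 | 1 | 1
1 | 1 | 1 | 1 | 1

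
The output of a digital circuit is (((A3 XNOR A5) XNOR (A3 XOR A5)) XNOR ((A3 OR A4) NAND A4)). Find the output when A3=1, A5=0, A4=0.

Substituting: (((1 XNOR 0) XNOR (1 XOR 0)) XNOR ((1 OR 0) NAND 0))
= 0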